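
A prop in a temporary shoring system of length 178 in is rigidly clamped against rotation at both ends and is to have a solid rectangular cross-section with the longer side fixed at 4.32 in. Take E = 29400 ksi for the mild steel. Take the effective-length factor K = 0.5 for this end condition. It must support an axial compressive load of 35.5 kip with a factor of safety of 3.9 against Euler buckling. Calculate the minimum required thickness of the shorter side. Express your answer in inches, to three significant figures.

Required P_cr = n·P = 3.9 × 35.5 = 138.4 kip
L_e = K·L = 0.5 × 178 = 89.00 in
Required I = P_cr·L_e²/(π²E) = 1.385×10^5 × 89.00² / (π² × 2.94×10^7) = 3.779 in⁴
Rectangle, weak axis: I_min = h·b³/12 with h = 4.32 in fixed  ⇒  b = (12I/h)^(1/3) = 2.19 in

b ≈ 2.19 in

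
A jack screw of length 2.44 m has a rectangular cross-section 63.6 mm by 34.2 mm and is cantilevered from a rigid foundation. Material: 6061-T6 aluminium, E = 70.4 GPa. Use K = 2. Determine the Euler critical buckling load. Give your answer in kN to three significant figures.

Buckling occurs about the weak axis: I_min = h·b³/12 with b = 34.2 mm (the shorter side).
I_min = 63.6×34.2³/12 = 2.120×10^5 mm⁴
I = 2.120×10^5 mm⁴ = 2.120×10^-7 m⁴
Effective length L_e = K·L = 2 × 2.44 = 4.880 m
P_cr = π²EI / L_e² = π² × 70.4×10⁹ × 2.120×10^-7 / 4.880² = 6.186×10^3 N

P_cr ≈ 6.19 kN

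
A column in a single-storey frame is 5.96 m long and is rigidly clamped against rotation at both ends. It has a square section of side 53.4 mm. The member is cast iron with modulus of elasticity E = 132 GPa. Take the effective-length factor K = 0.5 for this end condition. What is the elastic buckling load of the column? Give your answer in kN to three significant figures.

P_cr ≈ 99.4 kN

I = a⁴/12 = 53.4⁴/12 = 6.776×10^5 mm⁴
I = 6.776×10^5 mm⁴ = 6.776×10^-7 m⁴
Effective length L_e = K·L = 0.5 × 5.96 = 2.980 m
P_cr = π²EI / L_e² = π² × 132×10⁹ × 6.776×10^-7 / 2.980² = 9.941×10^4 N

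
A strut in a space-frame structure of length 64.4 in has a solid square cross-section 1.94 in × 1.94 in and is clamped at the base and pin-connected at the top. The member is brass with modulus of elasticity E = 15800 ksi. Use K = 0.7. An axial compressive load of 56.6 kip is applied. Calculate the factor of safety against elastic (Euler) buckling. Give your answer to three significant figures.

I = a⁴/12 = 1.94⁴/12 = 1.180 in⁴
Effective length L_e = K·L = 0.7 × 64.4 = 45.08 in
P_cr = π²EI / L_e² = π² × 15800×10³ × 1.180 / 45.08² = 9.058×10^4 lb
Factor of safety n = P_cr / P = 90.576 / 56.6 = 1.60

n ≈ 1.60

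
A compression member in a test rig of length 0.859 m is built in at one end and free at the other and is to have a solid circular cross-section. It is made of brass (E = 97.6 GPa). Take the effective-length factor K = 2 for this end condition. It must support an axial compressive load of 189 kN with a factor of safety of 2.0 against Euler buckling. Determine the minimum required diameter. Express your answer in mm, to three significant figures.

d ≈ 69.7 mm

Required P_cr = n·P = 2.0 × 189 = 378.0 kN
L_e = K·L = 2 × 0.859 = 1.718 m
Required I = P_cr·L_e²/(π²E) = 3.780×10^5 × 1.718² / (π² × 9.76×10^10) = 1.158×10^-6 m⁴
I_req = 1.158×10^6 mm⁴
Solid circle: I = πd⁴/64  ⇒  d = (64I/π)^(1/4) = (64×1.158×10^6/π)^(1/4) = 69.7 mm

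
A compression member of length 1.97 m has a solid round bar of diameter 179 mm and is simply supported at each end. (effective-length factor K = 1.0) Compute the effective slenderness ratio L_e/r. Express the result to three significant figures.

λ ≈ 44.0

I = πd⁴/64 = π×179⁴/64 = 5.039×10^7 mm⁴
A = 2.516×10^4 mm²;  r_min = √(I/A) = √(5.039×10^7/2.516×10^4) = 44.75 mm
L_e = K·L = 1 × 1.97 m = 1.970 m = 1970.0 mm
λ = L_e / r_min = 1970.0 / 44.75 = 44.0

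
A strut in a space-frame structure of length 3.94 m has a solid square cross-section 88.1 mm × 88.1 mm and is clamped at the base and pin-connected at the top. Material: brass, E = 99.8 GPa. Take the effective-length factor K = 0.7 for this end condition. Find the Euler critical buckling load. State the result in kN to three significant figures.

P_cr ≈ 650 kN

I = a⁴/12 = 88.1⁴/12 = 5.020×10^6 mm⁴
I = 5.020×10^6 mm⁴ = 5.020×10^-6 m⁴
Effective length L_e = K·L = 0.7 × 3.94 = 2.758 m
P_cr = π²EI / L_e² = π² × 99.8×10⁹ × 5.020×10^-6 / 2.758² = 6.501×10^5 N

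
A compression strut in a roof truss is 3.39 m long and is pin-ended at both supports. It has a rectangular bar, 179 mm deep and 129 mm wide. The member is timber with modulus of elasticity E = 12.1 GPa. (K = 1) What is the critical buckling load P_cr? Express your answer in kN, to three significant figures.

P_cr ≈ 333 kN

Buckling occurs about the weak axis: I_min = h·b³/12 with b = 129 mm (the shorter side).
I_min = 179×129³/12 = 3.202×10^7 mm⁴
I = 3.202×10^7 mm⁴ = 3.202×10^-5 m⁴
Effective length L_e = K·L = 1 × 3.39 = 3.390 m
P_cr = π²EI / L_e² = π² × 12.1×10⁹ × 3.202×10^-5 / 3.390² = 3.328×10^5 N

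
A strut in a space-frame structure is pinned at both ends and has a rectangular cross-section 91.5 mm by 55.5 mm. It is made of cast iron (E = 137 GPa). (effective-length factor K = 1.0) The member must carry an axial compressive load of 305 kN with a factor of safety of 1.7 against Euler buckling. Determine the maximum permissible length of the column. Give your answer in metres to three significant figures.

Buckling occurs about the weak axis: I_min = h·b³/12 with b = 55.5 mm (the shorter side).
I_min = 91.5×55.5³/12 = 1.304×10^6 mm⁴
I = 1.304×10^-6 m⁴
Required critical load P_cr = n·P = 1.7 × 305 = 518.5 kN = 5.185×10^5 N
From P_cr = π²EI/(K·L)²:  L = (1/K)·√(π²EI/P_cr) = (1/1)·√(π²×1.37×10^11×1.304×10^-6/5.185×10^5)
L = 1.84 m

L_max ≈ 1.84 m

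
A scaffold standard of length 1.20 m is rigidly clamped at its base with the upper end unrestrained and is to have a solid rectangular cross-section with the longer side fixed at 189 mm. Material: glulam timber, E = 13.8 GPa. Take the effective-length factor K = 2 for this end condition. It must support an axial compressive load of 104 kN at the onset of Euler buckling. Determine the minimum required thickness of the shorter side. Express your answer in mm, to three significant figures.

L_e = K·L = 2 × 1.20 = 2.400 m
Required I = P_cr·L_e²/(π²E) = 1.040×10^5 × 2.400² / (π² × 1.38×10^10) = 4.398×10^-6 m⁴
I_req = 4.398×10^6 mm⁴
Rectangle, weak axis: I_min = h·b³/12 with h = 189 mm fixed  ⇒  b = (12I/h)^(1/3) = 65.4 mm

b ≈ 65.4 mm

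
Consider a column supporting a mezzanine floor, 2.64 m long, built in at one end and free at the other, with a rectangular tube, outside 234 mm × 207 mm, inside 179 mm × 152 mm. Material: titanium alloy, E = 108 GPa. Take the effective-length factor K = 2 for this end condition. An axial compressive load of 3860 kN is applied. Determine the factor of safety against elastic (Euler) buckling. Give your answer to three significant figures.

n ≈ 1.19

Weak-axis I_min = (h_o·b_o³ − h_i·b_i³)/12 with b_o = 207, b_i = 152.0 mm (shorter outer/inner sides).
I_min = (234×207³ − 179.0×152.0³)/12 = 1.206×10^8 mm⁴
I = 1.206×10^8 mm⁴ = 1.206×10^-4 m⁴
Effective length L_e = K·L = 2 × 2.64 = 5.280 m
P_cr = π²EI / L_e² = π² × 108×10⁹ × 1.206×10^-4 / 5.280² = 4.610×10^6 N
Factor of safety n = P_cr / P = 4610.1 / 3860 = 1.19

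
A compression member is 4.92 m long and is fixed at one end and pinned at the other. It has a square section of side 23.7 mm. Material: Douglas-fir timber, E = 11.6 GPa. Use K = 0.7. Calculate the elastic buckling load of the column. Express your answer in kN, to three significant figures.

P_cr ≈ 0.254 kN

I = a⁴/12 = 23.7⁴/12 = 2.629×10^4 mm⁴
I = 2.629×10^4 mm⁴ = 2.629×10^-8 m⁴
Effective length L_e = K·L = 0.7 × 4.92 = 3.444 m
P_cr = π²EI / L_e² = π² × 11.6×10⁹ × 2.629×10^-8 / 3.444² = 253.8 N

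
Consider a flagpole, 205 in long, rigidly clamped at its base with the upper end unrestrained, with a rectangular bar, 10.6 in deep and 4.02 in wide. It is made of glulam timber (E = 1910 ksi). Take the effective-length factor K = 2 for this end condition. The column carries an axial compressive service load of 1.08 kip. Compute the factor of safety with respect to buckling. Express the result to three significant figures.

Buckling occurs about the weak axis: I_min = h·b³/12 with b = 4.02 in (the shorter side).
I_min = 10.6×4.02³/12 = 57.39 in⁴
Effective length L_e = K·L = 2 × 205 = 410.0 in
P_cr = π²EI / L_e² = π² × 1910×10³ × 57.39 / 410.0² = 6.435×10^3 lb
Factor of safety n = P_cr / P = 6.4353 / 1.08 = 5.96

n ≈ 5.96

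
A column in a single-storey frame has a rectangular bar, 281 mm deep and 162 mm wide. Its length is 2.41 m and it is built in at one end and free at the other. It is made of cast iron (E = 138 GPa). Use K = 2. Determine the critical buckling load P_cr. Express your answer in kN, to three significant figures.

Buckling occurs about the weak axis: I_min = h·b³/12 with b = 162 mm (the shorter side).
I_min = 281×162³/12 = 9.956×10^7 mm⁴
I = 9.956×10^7 mm⁴ = 9.956×10^-5 m⁴
Effective length L_e = K·L = 2 × 2.41 = 4.820 m
P_cr = π²EI / L_e² = π² × 138×10⁹ × 9.956×10^-5 / 4.820² = 5.837×10^6 N

P_cr ≈ 5840 kN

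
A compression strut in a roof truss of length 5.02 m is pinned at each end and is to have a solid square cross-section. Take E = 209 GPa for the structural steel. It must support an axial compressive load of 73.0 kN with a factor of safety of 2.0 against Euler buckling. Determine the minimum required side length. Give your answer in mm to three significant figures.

a ≈ 68.0 mm

Required P_cr = n·P = 2.0 × 73.0 = 146.0 kN
L_e = K·L = 1 × 5.02 = 5.020 m
Required I = P_cr·L_e²/(π²E) = 1.460×10^5 × 5.020² / (π² × 2.09×10^11) = 1.784×10^-6 m⁴
I_req = 1.784×10^6 mm⁴
Solid square: I = a⁴/12  ⇒  a = (12I)^(1/4) = (12×1.784×10^6)^(1/4) = 68.0 mm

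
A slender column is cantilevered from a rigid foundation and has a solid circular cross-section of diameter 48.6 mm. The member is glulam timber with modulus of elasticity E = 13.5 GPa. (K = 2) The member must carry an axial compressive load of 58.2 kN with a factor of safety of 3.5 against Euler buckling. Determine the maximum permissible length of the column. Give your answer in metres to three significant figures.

L_max ≈ 0.212 m

I = πd⁴/64 = π×48.6⁴/64 = 2.739×10^5 mm⁴
I = 2.739×10^-7 m⁴
Required critical load P_cr = n·P = 3.5 × 58.2 = 203.7 kN = 2.037×10^5 N
From P_cr = π²EI/(K·L)²:  L = (1/K)·√(π²EI/P_cr) = (1/2)·√(π²×1.35×10^10×2.739×10^-7/2.037×10^5)
L = 0.212 m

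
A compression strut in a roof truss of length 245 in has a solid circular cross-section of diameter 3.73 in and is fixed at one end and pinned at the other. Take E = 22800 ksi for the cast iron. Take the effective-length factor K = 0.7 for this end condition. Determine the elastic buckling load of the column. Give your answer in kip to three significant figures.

P_cr ≈ 72.7 kip

I = πd⁴/64 = π×3.73⁴/64 = 9.502 in⁴
Effective length L_e = K·L = 0.7 × 245 = 171.5 in
P_cr = π²EI / L_e² = π² × 22800×10³ × 9.502 / 171.5² = 7.270×10^4 lb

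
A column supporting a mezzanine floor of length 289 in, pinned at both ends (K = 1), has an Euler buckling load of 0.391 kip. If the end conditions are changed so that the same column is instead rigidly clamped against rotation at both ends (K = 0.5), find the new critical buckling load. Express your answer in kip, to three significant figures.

P_cr ∝ 1/K², so P_cr,new = P_cr,old × (K_old/K_new)² = 0.391 × (1/0.5)²
= 0.391 × 4.000 = 1.56 kip

P_cr ≈ 1.56 kip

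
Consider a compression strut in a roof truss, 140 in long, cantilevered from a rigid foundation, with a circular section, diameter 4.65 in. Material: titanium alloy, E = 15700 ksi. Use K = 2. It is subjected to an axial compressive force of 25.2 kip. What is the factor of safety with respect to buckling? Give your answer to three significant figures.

n ≈ 1.80

I = πd⁴/64 = π×4.65⁴/64 = 22.95 in⁴
Effective length L_e = K·L = 2 × 140 = 280.0 in
P_cr = π²EI / L_e² = π² × 15700×10³ × 22.95 / 280.0² = 4.536×10^4 lb
Factor of safety n = P_cr / P = 45.359 / 25.2 = 1.80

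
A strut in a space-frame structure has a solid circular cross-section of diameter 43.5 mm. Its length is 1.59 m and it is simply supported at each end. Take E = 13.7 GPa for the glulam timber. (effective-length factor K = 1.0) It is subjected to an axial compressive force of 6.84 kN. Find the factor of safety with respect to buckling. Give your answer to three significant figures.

n ≈ 1.37

I = πd⁴/64 = π×43.5⁴/64 = 1.758×10^5 mm⁴
I = 1.758×10^5 mm⁴ = 1.758×10^-7 m⁴
Effective length L_e = K·L = 1 × 1.59 = 1.590 m
P_cr = π²EI / L_e² = π² × 13.7×10⁹ × 1.758×10^-7 / 1.590² = 9.401×10^3 N
Factor of safety n = P_cr / P = 9.4005 / 6.84 = 1.37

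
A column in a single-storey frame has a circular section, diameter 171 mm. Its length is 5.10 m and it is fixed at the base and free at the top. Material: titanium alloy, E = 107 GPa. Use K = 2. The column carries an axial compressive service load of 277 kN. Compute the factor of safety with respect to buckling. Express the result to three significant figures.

n ≈ 1.54

I = πd⁴/64 = π×171⁴/64 = 4.197×10^7 mm⁴
I = 4.197×10^7 mm⁴ = 4.197×10^-5 m⁴
Effective length L_e = K·L = 2 × 5.10 = 10.20 m
P_cr = π²EI / L_e² = π² × 107×10⁹ × 4.197×10^-5 / 10.20² = 4.260×10^5 N
Factor of safety n = P_cr / P = 426.03 / 277 = 1.54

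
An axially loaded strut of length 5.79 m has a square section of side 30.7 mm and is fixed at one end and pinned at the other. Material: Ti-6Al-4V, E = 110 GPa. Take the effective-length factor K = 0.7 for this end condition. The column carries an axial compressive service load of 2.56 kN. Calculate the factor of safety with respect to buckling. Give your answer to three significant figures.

n ≈ 1.91

I = a⁴/12 = 30.7⁴/12 = 7.402×10^4 mm⁴
I = 7.402×10^4 mm⁴ = 7.402×10^-8 m⁴
Effective length L_e = K·L = 0.7 × 5.79 = 4.053 m
P_cr = π²EI / L_e² = π² × 110×10⁹ × 7.402×10^-8 / 4.053² = 4.892×10^3 N
Factor of safety n = P_cr / P = 4.8923 / 2.56 = 1.91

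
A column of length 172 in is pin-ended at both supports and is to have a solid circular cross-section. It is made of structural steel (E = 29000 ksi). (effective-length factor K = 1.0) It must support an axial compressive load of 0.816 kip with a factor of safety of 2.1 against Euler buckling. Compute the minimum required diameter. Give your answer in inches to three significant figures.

Required P_cr = n·P = 2.1 × 0.816 = 1.714 kip
L_e = K·L = 1 × 172 = 172.0 in
Required I = P_cr·L_e²/(π²E) = 1.714×10^3 × 172.0² / (π² × 2.90×10^7) = 0.1771 in⁴
Solid circle: I = πd⁴/64  ⇒  d = (64I/π)^(1/4) = (64×0.1771/π)^(1/4) = 1.38 in

d ≈ 1.38 in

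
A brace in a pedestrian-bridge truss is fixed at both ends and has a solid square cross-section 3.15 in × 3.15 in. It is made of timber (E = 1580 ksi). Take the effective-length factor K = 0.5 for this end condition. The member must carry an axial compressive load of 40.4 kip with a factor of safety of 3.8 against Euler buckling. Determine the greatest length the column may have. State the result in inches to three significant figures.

I = a⁴/12 = 3.15⁴/12 = 8.205 in⁴
Required critical load P_cr = n·P = 3.8 × 40.4 = 153.5 kip = 1.535×10^5 lb
From P_cr = π²EI/(K·L)²:  L = (1/K)·√(π²EI/P_cr) = (1/0.5)·√(π²×1.58×10^6×8.205/1.535×10^5)
L = 57.7 in

L_max ≈ 57.7 in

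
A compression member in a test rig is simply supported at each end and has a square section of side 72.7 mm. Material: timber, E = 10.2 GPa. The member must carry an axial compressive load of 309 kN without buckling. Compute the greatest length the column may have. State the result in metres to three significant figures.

L_max ≈ 0.871 m

I = a⁴/12 = 72.7⁴/12 = 2.328×10^6 mm⁴
I = 2.328×10^-6 m⁴
At the buckling limit P_cr = P = 3.090×10^5 N
From P_cr = π²EI/(K·L)²:  L = (1/K)·√(π²EI/P_cr) = (1/1)·√(π²×1.02×10^10×2.328×10^-6/3.090×10^5)
L = 0.871 m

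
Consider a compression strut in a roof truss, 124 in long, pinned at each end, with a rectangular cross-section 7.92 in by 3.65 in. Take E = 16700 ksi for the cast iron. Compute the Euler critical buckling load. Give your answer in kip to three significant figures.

Buckling occurs about the weak axis: I_min = h·b³/12 with b = 3.65 in (the shorter side).
I_min = 7.92×3.65³/12 = 32.09 in⁴
Effective length L_e = K·L = 1 × 124 = 124.0 in
P_cr = π²EI / L_e² = π² × 16700×10³ × 32.09 / 124.0² = 3.440×10^5 lb

P_cr ≈ 344 kip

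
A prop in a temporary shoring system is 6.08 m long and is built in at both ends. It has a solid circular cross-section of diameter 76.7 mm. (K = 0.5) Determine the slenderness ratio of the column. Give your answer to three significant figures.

For a solid circle r = d/4 = 76.7/4 = 19.18 mm
L_e = K·L = 0.5 × 6.08 m = 3.040 m = 3040.0 mm
λ = L_e / r_min = 3040.0 / 19.18 = 159

λ ≈ 159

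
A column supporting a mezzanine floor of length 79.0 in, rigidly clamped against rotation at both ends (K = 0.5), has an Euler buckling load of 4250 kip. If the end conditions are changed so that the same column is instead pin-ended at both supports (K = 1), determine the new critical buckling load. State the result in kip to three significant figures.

P_cr ∝ 1/K², so P_cr,new = P_cr,old × (K_old/K_new)² = 4250 × (0.5/1)²
= 4250 × 0.2500 = 1060 kip

P_cr ≈ 1060 kip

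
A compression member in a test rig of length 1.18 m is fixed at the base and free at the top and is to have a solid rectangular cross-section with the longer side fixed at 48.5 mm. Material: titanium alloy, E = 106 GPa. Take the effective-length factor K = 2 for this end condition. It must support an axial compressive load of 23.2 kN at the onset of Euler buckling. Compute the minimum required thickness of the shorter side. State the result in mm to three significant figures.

L_e = K·L = 2 × 1.18 = 2.360 m
Required I = P_cr·L_e²/(π²E) = 2.320×10^4 × 2.360² / (π² × 1.06×10^11) = 1.235×10^-7 m⁴
I_req = 1.235×10^5 mm⁴
Rectangle, weak axis: I_min = h·b³/12 with h = 48.5 mm fixed  ⇒  b = (12I/h)^(1/3) = 31.3 mm

b ≈ 31.3 mm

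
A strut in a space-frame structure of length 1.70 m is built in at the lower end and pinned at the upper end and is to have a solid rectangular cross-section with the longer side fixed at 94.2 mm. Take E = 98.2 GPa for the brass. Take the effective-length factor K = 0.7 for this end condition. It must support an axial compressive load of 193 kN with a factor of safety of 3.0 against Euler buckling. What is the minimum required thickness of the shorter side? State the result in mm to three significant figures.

b ≈ 47.6 mm

Required P_cr = n·P = 3.0 × 193 = 579.0 kN
L_e = K·L = 0.7 × 1.70 = 1.190 m
Required I = P_cr·L_e²/(π²E) = 5.790×10^5 × 1.190² / (π² × 9.82×10^10) = 8.460×10^-7 m⁴
I_req = 8.460×10^5 mm⁴
Rectangle, weak axis: I_min = h·b³/12 with h = 94.2 mm fixed  ⇒  b = (12I/h)^(1/3) = 47.6 mm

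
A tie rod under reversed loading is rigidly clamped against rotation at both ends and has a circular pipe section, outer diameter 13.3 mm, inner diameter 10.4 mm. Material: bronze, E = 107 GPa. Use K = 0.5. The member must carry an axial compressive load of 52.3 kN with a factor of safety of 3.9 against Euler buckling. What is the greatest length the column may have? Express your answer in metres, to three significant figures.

d_o = 13.3 mm, d_i = 10.4 mm
I = π(d_o⁴ − d_i⁴)/64 = π(13.3⁴ − 10.40⁴)/64 = 961.7 mm⁴
I = 9.617×10^-10 m⁴
Required critical load P_cr = n·P = 3.9 × 52.3 = 204.0 kN = 2.040×10^5 N
From P_cr = π²EI/(K·L)²:  L = (1/K)·√(π²EI/P_cr) = (1/0.5)·√(π²×1.07×10^11×9.617×10^-10/2.040×10^5)
L = 0.141 m

L_max ≈ 0.141 m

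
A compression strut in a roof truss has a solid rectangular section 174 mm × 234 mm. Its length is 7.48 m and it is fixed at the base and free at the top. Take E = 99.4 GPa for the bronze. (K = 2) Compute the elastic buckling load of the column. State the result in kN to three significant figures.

P_cr ≈ 450 kN

Buckling occurs about the weak axis: I_min = h·b³/12 with b = 174 mm (the shorter side).
I_min = 234×174³/12 = 1.027×10^8 mm⁴
I = 1.027×10^8 mm⁴ = 1.027×10^-4 m⁴
Effective length L_e = K·L = 2 × 7.48 = 14.96 m
P_cr = π²EI / L_e² = π² × 99.4×10⁹ × 1.027×10^-4 / 14.96² = 4.503×10^5 N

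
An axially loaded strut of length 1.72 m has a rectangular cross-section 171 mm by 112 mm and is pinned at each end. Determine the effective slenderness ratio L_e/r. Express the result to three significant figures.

λ ≈ 53.2

Buckling occurs about the weak axis: I_min = h·b³/12 with b = 112 mm (the shorter side).
I_min = 171×112³/12 = 2.002×10^7 mm⁴
A = 1.915×10^4 mm²;  r_min = √(I/A) = √(2.002×10^7/1.915×10^4) = 32.33 mm
L_e = K·L = 1 × 1.72 m = 1.720 m = 1720.0 mm
λ = L_e / r_min = 1720.0 / 32.33 = 53.2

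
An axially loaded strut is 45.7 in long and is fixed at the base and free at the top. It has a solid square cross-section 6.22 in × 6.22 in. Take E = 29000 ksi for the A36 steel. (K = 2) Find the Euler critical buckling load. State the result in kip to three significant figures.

P_cr ≈ 4270 kip

I = a⁴/12 = 6.22⁴/12 = 124.7 in⁴
Effective length L_e = K·L = 2 × 45.7 = 91.40 in
P_cr = π²EI / L_e² = π² × 29000×10³ × 124.7 / 91.40² = 4.274×10^6 lb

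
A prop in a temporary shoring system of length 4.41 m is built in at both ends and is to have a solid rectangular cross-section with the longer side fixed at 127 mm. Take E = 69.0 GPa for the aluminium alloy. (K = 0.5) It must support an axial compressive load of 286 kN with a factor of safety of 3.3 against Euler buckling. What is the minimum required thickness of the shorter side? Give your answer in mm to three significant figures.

Required P_cr = n·P = 3.3 × 286 = 943.8 kN
L_e = K·L = 0.5 × 4.41 = 2.205 m
Required I = P_cr·L_e²/(π²E) = 9.438×10^5 × 2.205² / (π² × 6.90×10^10) = 6.738×10^-6 m⁴
I_req = 6.738×10^6 mm⁴
Rectangle, weak axis: I_min = h·b³/12 with h = 127 mm fixed  ⇒  b = (12I/h)^(1/3) = 86.0 mm

b ≈ 86.0 mm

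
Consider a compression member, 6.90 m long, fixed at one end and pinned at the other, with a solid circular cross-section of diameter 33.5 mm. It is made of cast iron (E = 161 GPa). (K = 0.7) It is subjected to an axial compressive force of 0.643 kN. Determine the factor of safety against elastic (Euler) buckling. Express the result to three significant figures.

I = πd⁴/64 = π×33.5⁴/64 = 6.182×10^4 mm⁴
I = 6.182×10^4 mm⁴ = 6.182×10^-8 m⁴
Effective length L_e = K·L = 0.7 × 6.90 = 4.830 m
P_cr = π²EI / L_e² = π² × 161×10⁹ × 6.182×10^-8 / 4.830² = 4.211×10^3 N
Factor of safety n = P_cr / P = 4.2110 / 0.643 = 6.55

n ≈ 6.55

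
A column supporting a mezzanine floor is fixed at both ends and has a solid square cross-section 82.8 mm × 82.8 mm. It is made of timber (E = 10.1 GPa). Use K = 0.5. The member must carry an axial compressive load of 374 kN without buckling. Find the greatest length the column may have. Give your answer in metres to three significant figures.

L_max ≈ 2.04 m

I = a⁴/12 = 82.8⁴/12 = 3.917×10^6 mm⁴
I = 3.917×10^-6 m⁴
At the buckling limit P_cr = P = 3.740×10^5 N
From P_cr = π²EI/(K·L)²:  L = (1/K)·√(π²EI/P_cr) = (1/0.5)·√(π²×1.01×10^10×3.917×10^-6/3.740×10^5)
L = 2.04 m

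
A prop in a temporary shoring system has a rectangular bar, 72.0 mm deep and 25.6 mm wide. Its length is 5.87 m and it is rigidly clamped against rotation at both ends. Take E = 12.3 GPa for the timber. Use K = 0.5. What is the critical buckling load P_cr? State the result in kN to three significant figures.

P_cr ≈ 1.42 kN

Buckling occurs about the weak axis: I_min = h·b³/12 with b = 25.6 mm (the shorter side).
I_min = 72.0×25.6³/12 = 1.007×10^5 mm⁴
I = 1.007×10^5 mm⁴ = 1.007×10^-7 m⁴
Effective length L_e = K·L = 0.5 × 5.87 = 2.935 m
P_cr = π²EI / L_e² = π² × 12.3×10⁹ × 1.007×10^-7 / 2.935² = 1.419×10^3 N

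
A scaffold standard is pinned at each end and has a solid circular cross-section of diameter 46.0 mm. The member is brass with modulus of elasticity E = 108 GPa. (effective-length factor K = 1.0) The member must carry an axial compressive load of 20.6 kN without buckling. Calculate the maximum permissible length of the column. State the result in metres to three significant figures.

L_max ≈ 3.37 m

I = πd⁴/64 = π×46.0⁴/64 = 2.198×10^5 mm⁴
I = 2.198×10^-7 m⁴
At the buckling limit P_cr = P = 2.060×10^4 N
From P_cr = π²EI/(K·L)²:  L = (1/K)·√(π²EI/P_cr) = (1/1)·√(π²×1.08×10^11×2.198×10^-7/2.060×10^4)
L = 3.37 m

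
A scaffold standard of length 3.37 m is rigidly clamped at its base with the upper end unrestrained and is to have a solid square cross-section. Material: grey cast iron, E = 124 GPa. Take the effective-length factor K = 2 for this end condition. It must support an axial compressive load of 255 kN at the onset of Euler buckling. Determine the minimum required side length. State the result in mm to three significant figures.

a ≈ 103 mm

L_e = K·L = 2 × 3.37 = 6.740 m
Required I = P_cr·L_e²/(π²E) = 2.550×10^5 × 6.740² / (π² × 1.24×10^11) = 9.465×10^-6 m⁴
I_req = 9.465×10^6 mm⁴
Solid square: I = a⁴/12  ⇒  a = (12I)^(1/4) = (12×9.465×10^6)^(1/4) = 103 mm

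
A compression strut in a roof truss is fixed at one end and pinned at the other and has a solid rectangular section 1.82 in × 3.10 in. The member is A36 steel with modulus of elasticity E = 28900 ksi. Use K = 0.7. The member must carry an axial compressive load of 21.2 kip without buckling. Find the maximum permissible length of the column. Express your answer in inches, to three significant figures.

Buckling occurs about the weak axis: I_min = h·b³/12 with b = 1.82 in (the shorter side).
I_min = 3.10×1.82³/12 = 1.557 in⁴
At the buckling limit P_cr = P = 2.120×10^4 lb
From P_cr = π²EI/(K·L)²:  L = (1/K)·√(π²EI/P_cr) = (1/0.7)·√(π²×2.89×10^7×1.557/2.120×10^4)
L = 207 in

L_max ≈ 207 in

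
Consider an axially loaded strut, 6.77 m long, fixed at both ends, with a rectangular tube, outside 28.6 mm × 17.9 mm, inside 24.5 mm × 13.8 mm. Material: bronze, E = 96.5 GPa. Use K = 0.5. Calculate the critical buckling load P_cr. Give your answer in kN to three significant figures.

P_cr ≈ 0.690 kN

Weak-axis I_min = (h_o·b_o³ − h_i·b_i³)/12 with b_o = 17.9, b_i = 13.80 mm (shorter outer/inner sides).
I_min = (28.6×17.9³ − 24.50×13.80³)/12 = 8.304×10^3 mm⁴
I = 8.304×10^3 mm⁴ = 8.304×10^-9 m⁴
Effective length L_e = K·L = 0.5 × 6.77 = 3.385 m
P_cr = π²EI / L_e² = π² × 96.5×10⁹ × 8.304×10^-9 / 3.385² = 690.2 N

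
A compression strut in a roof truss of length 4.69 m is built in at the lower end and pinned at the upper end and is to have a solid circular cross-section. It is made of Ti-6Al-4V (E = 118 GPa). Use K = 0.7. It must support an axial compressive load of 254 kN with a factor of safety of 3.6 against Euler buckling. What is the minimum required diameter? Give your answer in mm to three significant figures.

d ≈ 115 mm

Required P_cr = n·P = 3.6 × 254 = 914.4 kN
L_e = K·L = 0.7 × 4.69 = 3.283 m
Required I = P_cr·L_e²/(π²E) = 9.144×10^5 × 3.283² / (π² × 1.18×10^11) = 8.462×10^-6 m⁴
I_req = 8.462×10^6 mm⁴
Solid circle: I = πd⁴/64  ⇒  d = (64I/π)^(1/4) = (64×8.462×10^6/π)^(1/4) = 115 mm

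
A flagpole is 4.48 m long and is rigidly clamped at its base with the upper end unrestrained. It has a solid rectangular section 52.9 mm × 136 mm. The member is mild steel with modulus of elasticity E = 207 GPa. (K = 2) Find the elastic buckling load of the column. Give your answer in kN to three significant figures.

Buckling occurs about the weak axis: I_min = h·b³/12 with b = 52.9 mm (the shorter side).
I_min = 136×52.9³/12 = 1.678×10^6 mm⁴
I = 1.678×10^6 mm⁴ = 1.678×10^-6 m⁴
Effective length L_e = K·L = 2 × 4.48 = 8.960 m
P_cr = π²EI / L_e² = π² × 207×10⁹ × 1.678×10^-6 / 8.960² = 4.270×10^4 N

P_cr ≈ 42.7 kN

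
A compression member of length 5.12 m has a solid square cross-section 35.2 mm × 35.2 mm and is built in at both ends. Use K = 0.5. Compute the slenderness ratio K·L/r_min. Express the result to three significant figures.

λ ≈ 252

I = a⁴/12 = 35.2⁴/12 = 1.279×10^5 mm⁴
A = 1.239×10^3 mm²;  r_min = √(I/A) = √(1.279×10^5/1.239×10^3) = 10.16 mm
L_e = K·L = 0.5 × 5.12 m = 2.560 m = 2560.0 mm
λ = L_e / r_min = 2560.0 / 10.16 = 252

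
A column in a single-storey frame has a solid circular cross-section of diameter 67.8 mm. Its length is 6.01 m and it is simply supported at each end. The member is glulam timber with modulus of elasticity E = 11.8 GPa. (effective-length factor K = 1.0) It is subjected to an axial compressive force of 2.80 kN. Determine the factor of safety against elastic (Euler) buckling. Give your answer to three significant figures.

n ≈ 1.19

I = πd⁴/64 = π×67.8⁴/64 = 1.037×10^6 mm⁴
I = 1.037×10^6 mm⁴ = 1.037×10^-6 m⁴
Effective length L_e = K·L = 1 × 6.01 = 6.010 m
P_cr = π²EI / L_e² = π² × 11.8×10⁹ × 1.037×10^-6 / 6.010² = 3.344×10^3 N
Factor of safety n = P_cr / P = 3.3444 / 2.80 = 1.19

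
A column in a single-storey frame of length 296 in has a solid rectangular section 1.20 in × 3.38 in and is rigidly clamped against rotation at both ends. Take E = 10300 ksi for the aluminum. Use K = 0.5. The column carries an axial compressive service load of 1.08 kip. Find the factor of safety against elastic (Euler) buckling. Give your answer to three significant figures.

n ≈ 2.09

Buckling occurs about the weak axis: I_min = h·b³/12 with b = 1.20 in (the shorter side).
I_min = 3.38×1.20³/12 = 0.4867 in⁴
Effective length L_e = K·L = 0.5 × 296 = 148.0 in
P_cr = π²EI / L_e² = π² × 10300×10³ × 0.4867 / 148.0² = 2.259×10^3 lb
Factor of safety n = P_cr / P = 2.2589 / 1.08 = 2.09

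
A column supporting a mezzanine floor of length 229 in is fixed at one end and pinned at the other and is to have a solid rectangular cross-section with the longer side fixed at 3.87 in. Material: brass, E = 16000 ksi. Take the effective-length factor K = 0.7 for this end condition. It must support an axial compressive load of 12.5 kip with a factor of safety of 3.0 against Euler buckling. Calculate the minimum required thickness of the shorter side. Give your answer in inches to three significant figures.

Required P_cr = n·P = 3.0 × 12.5 = 37.50 kip
L_e = K·L = 0.7 × 229 = 160.3 in
Required I = P_cr·L_e²/(π²E) = 3.750×10^4 × 160.3² / (π² × 1.60×10^7) = 6.102 in⁴
Rectangle, weak axis: I_min = h·b³/12 with h = 3.87 in fixed  ⇒  b = (12I/h)^(1/3) = 2.66 in

b ≈ 2.66 in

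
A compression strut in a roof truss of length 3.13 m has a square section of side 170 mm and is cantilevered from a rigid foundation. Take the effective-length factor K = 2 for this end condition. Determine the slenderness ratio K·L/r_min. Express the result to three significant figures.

I = a⁴/12 = 170⁴/12 = 6.960×10^7 mm⁴
A = 2.890×10^4 mm²;  r_min = √(I/A) = √(6.960×10^7/2.890×10^4) = 49.07 mm
L_e = K·L = 2 × 3.13 m = 6.260 m = 6260.0 mm
λ = L_e / r_min = 6260.0 / 49.07 = 128

λ ≈ 128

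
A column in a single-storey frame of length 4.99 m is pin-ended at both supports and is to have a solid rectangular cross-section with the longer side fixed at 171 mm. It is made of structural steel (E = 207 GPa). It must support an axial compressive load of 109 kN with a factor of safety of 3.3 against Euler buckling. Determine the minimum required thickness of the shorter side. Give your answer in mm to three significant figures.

Required P_cr = n·P = 3.3 × 109 = 359.7 kN
L_e = K·L = 1 × 4.99 = 4.990 m
Required I = P_cr·L_e²/(π²E) = 3.597×10^5 × 4.990² / (π² × 2.07×10^11) = 4.384×10^-6 m⁴
I_req = 4.384×10^6 mm⁴
Rectangle, weak axis: I_min = h·b³/12 with h = 171 mm fixed  ⇒  b = (12I/h)^(1/3) = 67.5 mm

b ≈ 67.5 mm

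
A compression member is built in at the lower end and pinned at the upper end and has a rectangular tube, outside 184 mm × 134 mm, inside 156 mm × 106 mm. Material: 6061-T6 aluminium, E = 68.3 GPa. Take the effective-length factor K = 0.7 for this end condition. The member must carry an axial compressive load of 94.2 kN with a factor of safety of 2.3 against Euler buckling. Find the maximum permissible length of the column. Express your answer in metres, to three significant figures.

L_max ≈ 11.7 m

Weak-axis I_min = (h_o·b_o³ − h_i·b_i³)/12 with b_o = 134, b_i = 106.0 mm (shorter outer/inner sides).
I_min = (184×134³ − 156.0×106.0³)/12 = 2.141×10^7 mm⁴
I = 2.141×10^-5 m⁴
Required critical load P_cr = n·P = 2.3 × 94.2 = 216.7 kN = 2.167×10^5 N
From P_cr = π²EI/(K·L)²:  L = (1/K)·√(π²EI/P_cr) = (1/0.7)·√(π²×6.83×10^10×2.141×10^-5/2.167×10^5)
L = 11.7 m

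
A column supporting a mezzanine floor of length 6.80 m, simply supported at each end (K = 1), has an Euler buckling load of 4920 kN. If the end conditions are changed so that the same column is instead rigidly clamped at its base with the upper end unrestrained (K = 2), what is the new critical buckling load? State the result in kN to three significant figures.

P_cr ∝ 1/K², so P_cr,new = P_cr,old × (K_old/K_new)² = 4920 × (1/2)²
= 4920 × 0.2500 = 1230 kN

P_cr ≈ 1230 kN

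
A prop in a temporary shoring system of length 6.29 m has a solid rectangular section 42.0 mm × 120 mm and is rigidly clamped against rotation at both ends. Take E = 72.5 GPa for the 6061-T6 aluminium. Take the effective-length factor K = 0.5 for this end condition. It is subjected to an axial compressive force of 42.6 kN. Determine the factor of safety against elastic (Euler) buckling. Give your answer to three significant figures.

Buckling occurs about the weak axis: I_min = h·b³/12 with b = 42.0 mm (the shorter side).
I_min = 120×42.0³/12 = 7.409×10^5 mm⁴
I = 7.409×10^5 mm⁴ = 7.409×10^-7 m⁴
Effective length L_e = K·L = 0.5 × 6.29 = 3.145 m
P_cr = π²EI / L_e² = π² × 72.5×10⁹ × 7.409×10^-7 / 3.145² = 5.360×10^4 N
Factor of safety n = P_cr / P = 53.597 / 42.6 = 1.26

n ≈ 1.26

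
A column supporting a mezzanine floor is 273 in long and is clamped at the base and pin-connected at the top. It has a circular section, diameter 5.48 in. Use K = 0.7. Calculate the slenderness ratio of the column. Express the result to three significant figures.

λ ≈ 139

For a solid circle r = d/4 = 5.48/4 = 1.370 in
L_e = K·L = 0.7 × 273 = 191.1 in
λ = L_e / r_min = 191.10 / 1.370 = 139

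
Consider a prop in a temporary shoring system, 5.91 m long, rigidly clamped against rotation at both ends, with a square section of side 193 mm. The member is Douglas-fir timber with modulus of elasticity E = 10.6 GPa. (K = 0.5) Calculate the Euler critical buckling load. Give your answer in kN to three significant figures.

I = a⁴/12 = 193⁴/12 = 1.156×10^8 mm⁴
I = 1.156×10^8 mm⁴ = 1.156×10^-4 m⁴
Effective length L_e = K·L = 0.5 × 5.91 = 2.955 m
P_cr = π²EI / L_e² = π² × 10.6×10⁹ × 1.156×10^-4 / 2.955² = 1.385×10^6 N

P_cr ≈ 1390 kN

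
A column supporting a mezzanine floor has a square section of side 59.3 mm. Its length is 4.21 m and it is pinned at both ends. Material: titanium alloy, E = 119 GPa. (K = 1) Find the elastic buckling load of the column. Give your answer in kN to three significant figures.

P_cr ≈ 68.3 kN

I = a⁴/12 = 59.3⁴/12 = 1.030×10^6 mm⁴
I = 1.030×10^6 mm⁴ = 1.030×10^-6 m⁴
Effective length L_e = K·L = 1 × 4.21 = 4.210 m
P_cr = π²EI / L_e² = π² × 119×10⁹ × 1.030×10^-6 / 4.210² = 6.828×10^4 N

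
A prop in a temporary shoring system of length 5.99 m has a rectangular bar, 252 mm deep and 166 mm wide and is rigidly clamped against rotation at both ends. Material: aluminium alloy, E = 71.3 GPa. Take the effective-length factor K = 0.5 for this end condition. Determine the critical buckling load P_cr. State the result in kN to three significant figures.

P_cr ≈ 7540 kN

Buckling occurs about the weak axis: I_min = h·b³/12 with b = 166 mm (the shorter side).
I_min = 252×166³/12 = 9.606×10^7 mm⁴
I = 9.606×10^7 mm⁴ = 9.606×10^-5 m⁴
Effective length L_e = K·L = 0.5 × 5.99 = 2.995 m
P_cr = π²EI / L_e² = π² × 71.3×10⁹ × 9.606×10^-5 / 2.995² = 7.536×10^6 N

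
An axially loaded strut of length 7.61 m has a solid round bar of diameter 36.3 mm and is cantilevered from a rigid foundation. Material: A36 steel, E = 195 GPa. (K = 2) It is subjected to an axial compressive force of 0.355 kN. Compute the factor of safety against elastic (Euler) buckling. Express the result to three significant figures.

I = πd⁴/64 = π×36.3⁴/64 = 8.523×10^4 mm⁴
I = 8.523×10^4 mm⁴ = 8.523×10^-8 m⁴
Effective length L_e = K·L = 2 × 7.61 = 15.22 m
P_cr = π²EI / L_e² = π² × 195×10⁹ × 8.523×10^-8 / 15.22² = 708.1 N
Factor of safety n = P_cr / P = 0.70811 / 0.355 = 1.99

n ≈ 1.99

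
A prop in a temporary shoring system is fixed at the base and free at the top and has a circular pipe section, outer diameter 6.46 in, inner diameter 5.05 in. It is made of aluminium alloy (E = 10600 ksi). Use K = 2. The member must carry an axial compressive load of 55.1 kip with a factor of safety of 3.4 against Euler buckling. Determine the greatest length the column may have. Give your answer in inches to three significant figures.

L_max ≈ 86.5 in

d_o = 6.46 in, d_i = 5.05 in
I = π(d_o⁴ − d_i⁴)/64 = π(6.46⁴ − 5.050⁴)/64 = 53.56 in⁴
Required critical load P_cr = n·P = 3.4 × 55.1 = 187.3 kip = 1.873×10^5 lb
From P_cr = π²EI/(K·L)²:  L = (1/K)·√(π²EI/P_cr) = (1/2)·√(π²×1.06×10^7×53.56/1.873×10^5)
L = 86.5 in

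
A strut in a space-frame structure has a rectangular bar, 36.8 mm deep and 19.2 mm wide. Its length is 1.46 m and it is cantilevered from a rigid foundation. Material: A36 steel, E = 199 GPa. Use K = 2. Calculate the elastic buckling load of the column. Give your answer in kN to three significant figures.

Buckling occurs about the weak axis: I_min = h·b³/12 with b = 19.2 mm (the shorter side).
I_min = 36.8×19.2³/12 = 2.171×10^4 mm⁴
I = 2.171×10^4 mm⁴ = 2.171×10^-8 m⁴
Effective length L_e = K·L = 2 × 1.46 = 2.920 m
P_cr = π²EI / L_e² = π² × 199×10⁹ × 2.171×10^-8 / 2.920² = 5.000×10^3 N

P_cr ≈ 5.00 kN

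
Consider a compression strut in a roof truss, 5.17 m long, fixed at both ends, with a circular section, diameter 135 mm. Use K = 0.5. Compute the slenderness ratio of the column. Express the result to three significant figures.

For a solid circle r = d/4 = 135/4 = 33.75 mm
L_e = K·L = 0.5 × 5.17 m = 2.585 m = 2585.0 mm
λ = L_e / r_min = 2585.0 / 33.75 = 76.6

λ ≈ 76.6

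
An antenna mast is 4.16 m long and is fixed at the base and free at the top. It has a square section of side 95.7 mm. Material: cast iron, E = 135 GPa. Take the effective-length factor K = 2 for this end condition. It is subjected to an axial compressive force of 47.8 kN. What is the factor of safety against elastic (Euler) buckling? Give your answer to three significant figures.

n ≈ 2.81

I = a⁴/12 = 95.7⁴/12 = 6.990×10^6 mm⁴
I = 6.990×10^6 mm⁴ = 6.990×10^-6 m⁴
Effective length L_e = K·L = 2 × 4.16 = 8.320 m
P_cr = π²EI / L_e² = π² × 135×10⁹ × 6.990×10^-6 / 8.320² = 1.345×10^5 N
Factor of safety n = P_cr / P = 134.54 / 47.8 = 2.81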